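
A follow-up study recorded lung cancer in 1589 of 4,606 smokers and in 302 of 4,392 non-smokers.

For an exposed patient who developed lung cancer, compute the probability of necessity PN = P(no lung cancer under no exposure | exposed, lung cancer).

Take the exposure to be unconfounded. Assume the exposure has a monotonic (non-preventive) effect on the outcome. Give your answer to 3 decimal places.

PN ≈ 0.801

p₁ = P(outcome | exposed) = 1589/4606 = 0.34498
p₀ = P(outcome | unexposed) = 302/4392 = 0.068761
Under exogeneity and monotonicity, PN = (p₁ − p₀) / p₁.
PN = (0.34498 − 0.068761) / 0.34498 = 0.27622 / 0.34498 ≈ 0.8007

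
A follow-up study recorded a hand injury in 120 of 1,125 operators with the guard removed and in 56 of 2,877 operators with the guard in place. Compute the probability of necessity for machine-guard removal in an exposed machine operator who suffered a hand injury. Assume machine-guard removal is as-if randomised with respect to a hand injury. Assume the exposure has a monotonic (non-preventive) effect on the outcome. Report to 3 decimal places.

p₁ = P(outcome | exposed) = 120/1125 = 0.10667
p₀ = P(outcome | unexposed) = 56/2877 = 0.019465
Under exogeneity and monotonicity, PN = (p₁ − p₀) / p₁.
PN = (0.10667 − 0.019465) / 0.10667 = 0.087202 / 0.10667 ≈ 0.8175

PN ≈ 0.818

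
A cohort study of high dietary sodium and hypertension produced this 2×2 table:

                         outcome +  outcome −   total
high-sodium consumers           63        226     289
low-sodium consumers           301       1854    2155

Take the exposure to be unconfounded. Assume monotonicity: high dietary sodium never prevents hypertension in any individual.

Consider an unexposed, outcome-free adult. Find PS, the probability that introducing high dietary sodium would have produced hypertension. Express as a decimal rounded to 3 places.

p₁ = P(outcome | exposed) = 63/289 = 0.21799
p₀ = P(outcome | unexposed) = 301/2155 = 0.13968
Under exogeneity and monotonicity, PS = (p₁ − p₀) / (1 − p₀).
PS = (0.21799 − 0.13968) / (1 − 0.13968) = 0.078318 / 0.86032 ≈ 0.0910

PS ≈ 0.091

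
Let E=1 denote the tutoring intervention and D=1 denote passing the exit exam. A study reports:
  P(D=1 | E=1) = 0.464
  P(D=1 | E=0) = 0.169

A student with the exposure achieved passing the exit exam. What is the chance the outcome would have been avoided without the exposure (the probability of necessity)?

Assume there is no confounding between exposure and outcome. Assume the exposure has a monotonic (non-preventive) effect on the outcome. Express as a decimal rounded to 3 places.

Let p₁ = 0.464, p₀ = 0.169.
Under exogeneity and monotonicity, PN = (p₁ − p₀) / p₁.
PN = (0.464 − 0.169) / 0.464 = 0.295 / 0.464 ≈ 0.6358

PN ≈ 0.636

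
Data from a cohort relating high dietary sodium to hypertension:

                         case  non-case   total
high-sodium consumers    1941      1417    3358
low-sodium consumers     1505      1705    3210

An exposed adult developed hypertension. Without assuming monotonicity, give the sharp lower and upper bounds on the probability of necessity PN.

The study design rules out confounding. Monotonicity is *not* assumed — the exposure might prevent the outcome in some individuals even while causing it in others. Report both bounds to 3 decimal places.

0.189 ≤ PN ≤ 0.919

p₁ = P(outcome | exposed) = 1941/3358 = 0.57802
p₀ = P(outcome | unexposed) = 1505/3210 = 0.46885
Under exogeneity alone the bounds on PN are max{0,(p₁−p₀)/p₁} ≤ PN ≤ min{1,(1−p₀)/p₁}.
  lower = (p₁ − p₀)/p₁ = 0.10918 / 0.57802 ≈ 0.1889
  upper = min{1, (1 − p₀)/p₁} = 0.53115 / 0.57802 ≈ 0.9189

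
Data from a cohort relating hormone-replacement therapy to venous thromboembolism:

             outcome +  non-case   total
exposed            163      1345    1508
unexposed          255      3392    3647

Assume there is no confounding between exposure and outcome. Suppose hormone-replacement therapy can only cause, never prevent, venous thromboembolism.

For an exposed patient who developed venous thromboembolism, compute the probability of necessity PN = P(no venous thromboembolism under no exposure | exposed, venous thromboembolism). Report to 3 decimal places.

p₁ = P(outcome | exposed) = 163/1508 = 0.10809
p₀ = P(outcome | unexposed) = 255/3647 = 0.06992
Under exogeneity and monotonicity, PN = (p₁ − p₀) / p₁.
PN = (0.10809 − 0.06992) / 0.10809 = 0.03817 / 0.10809 ≈ 0.3531

PN ≈ 0.353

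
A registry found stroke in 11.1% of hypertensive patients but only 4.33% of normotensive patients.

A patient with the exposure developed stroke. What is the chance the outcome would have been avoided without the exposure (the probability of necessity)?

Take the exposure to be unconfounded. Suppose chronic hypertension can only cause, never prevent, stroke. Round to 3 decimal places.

PN ≈ 0.610

p₁ = 0.111, p₀ = 0.0433.
Under exogeneity and monotonicity, PN = (p₁ − p₀) / p₁.
PN = (0.111 − 0.0433) / 0.111 = 0.0677 / 0.111 ≈ 0.6099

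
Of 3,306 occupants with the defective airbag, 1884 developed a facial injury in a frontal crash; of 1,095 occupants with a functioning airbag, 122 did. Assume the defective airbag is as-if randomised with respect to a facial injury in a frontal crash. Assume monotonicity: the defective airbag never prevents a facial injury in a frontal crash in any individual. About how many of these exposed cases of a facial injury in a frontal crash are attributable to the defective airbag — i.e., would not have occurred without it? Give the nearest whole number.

about 1516 cases

p₁ = P(outcome | exposed) = 1884/3306 = 0.56987
p₀ = P(outcome | unexposed) = 122/1095 = 0.11142
PN = (p₁ − p₀)/p₁ = (0.56987 − 0.11142) / 0.56987 ≈ 0.80449.
Attributable cases ≈ PN × (exposed cases) = 0.80449 × 1884 ≈ 1515.66.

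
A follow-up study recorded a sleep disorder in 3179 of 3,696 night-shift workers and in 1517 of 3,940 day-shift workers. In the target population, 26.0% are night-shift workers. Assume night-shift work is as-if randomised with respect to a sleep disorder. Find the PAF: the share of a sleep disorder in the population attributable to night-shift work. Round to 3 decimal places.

PAF ≈ 0.243

p₁ = P(outcome | exposed) = 3179/3696 = 0.86012
p₀ = P(outcome | unexposed) = 1517/3940 = 0.38503
Overall risk P(Y=1) = π·p₁ + (1−π)·p₀ = 0.26×0.86012 + 0.74×0.38503 = 0.50855.
Under exogeneity, PAF = [P(Y=1) − p₀] / P(Y=1).
PAF = (0.50855 − 0.38503) / 0.50855 ≈ 0.2429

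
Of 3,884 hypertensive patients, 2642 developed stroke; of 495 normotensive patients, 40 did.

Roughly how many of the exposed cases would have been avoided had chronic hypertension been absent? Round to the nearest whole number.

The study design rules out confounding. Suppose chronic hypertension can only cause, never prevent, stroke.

about 2328 cases

p₁ = P(outcome | exposed) = 2642/3884 = 0.68023
p₀ = P(outcome | unexposed) = 40/495 = 0.080808
PN = (p₁ − p₀)/p₁ = (0.68023 − 0.080808) / 0.68023 ≈ 0.88120.
Attributable cases ≈ PN × (exposed cases) = 0.88120 × 2642 ≈ 2328.14.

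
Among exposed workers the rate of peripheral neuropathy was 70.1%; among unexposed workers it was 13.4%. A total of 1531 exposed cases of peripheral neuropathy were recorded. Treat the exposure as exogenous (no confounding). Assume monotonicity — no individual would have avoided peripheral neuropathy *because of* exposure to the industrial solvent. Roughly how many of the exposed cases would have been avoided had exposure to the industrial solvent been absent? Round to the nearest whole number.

about 1238 cases

p₁ = 0.701, p₀ = 0.134.
PN = (p₁ − p₀)/p₁ = (0.701 − 0.134) / 0.701 ≈ 0.80884.
Attributable cases ≈ PN × (exposed cases) = 0.80884 × 1531 ≈ 1238.34.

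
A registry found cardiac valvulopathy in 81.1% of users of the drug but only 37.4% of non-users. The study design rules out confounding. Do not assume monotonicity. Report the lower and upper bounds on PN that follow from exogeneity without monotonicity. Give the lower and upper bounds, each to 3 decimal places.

0.539 ≤ PN ≤ 0.772

p₁ = 0.811, p₀ = 0.374.
Under exogeneity alone the bounds on PN are max{0,(p₁−p₀)/p₁} ≤ PN ≤ min{1,(1−p₀)/p₁}.
  lower = (p₁ − p₀)/p₁ = 0.437 / 0.811 ≈ 0.5388
  upper = min{1, (1 − p₀)/p₁} = 0.626 / 0.811 ≈ 0.7719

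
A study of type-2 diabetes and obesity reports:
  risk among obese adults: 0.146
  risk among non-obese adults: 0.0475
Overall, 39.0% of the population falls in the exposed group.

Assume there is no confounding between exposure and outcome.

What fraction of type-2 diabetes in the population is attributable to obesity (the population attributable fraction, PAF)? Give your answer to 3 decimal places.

Let p₁ = 0.146, p₀ = 0.0475.
Overall risk P(Y=1) = π·p₁ + (1−π)·p₀ = 0.39×0.146 + 0.61×0.0475 = 0.085915.
Under exogeneity, PAF = [P(Y=1) − p₀] / P(Y=1).
PAF = (0.085915 − 0.0475) / 0.085915 ≈ 0.4471

PAF ≈ 0.447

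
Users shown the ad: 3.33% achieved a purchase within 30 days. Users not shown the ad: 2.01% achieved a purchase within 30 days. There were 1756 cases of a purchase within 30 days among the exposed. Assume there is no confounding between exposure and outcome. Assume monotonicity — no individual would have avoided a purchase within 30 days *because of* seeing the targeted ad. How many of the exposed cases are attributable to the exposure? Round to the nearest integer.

p₁ = 0.0333, p₀ = 0.0201.
PN = (p₁ − p₀)/p₁ = (0.0333 − 0.0201) / 0.0333 ≈ 0.39640.
Attributable cases ≈ PN × (exposed cases) = 0.39640 × 1756 ≈ 696.07.

about 696 cases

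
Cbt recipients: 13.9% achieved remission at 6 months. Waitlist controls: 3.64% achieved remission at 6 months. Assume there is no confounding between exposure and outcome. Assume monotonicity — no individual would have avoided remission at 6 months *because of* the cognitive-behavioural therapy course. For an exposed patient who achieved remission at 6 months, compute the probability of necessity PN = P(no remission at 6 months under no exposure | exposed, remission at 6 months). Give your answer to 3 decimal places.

PN ≈ 0.738

p₁ = 0.139, p₀ = 0.0364.
Under exogeneity and monotonicity, PN = (p₁ − p₀) / p₁.
PN = (0.139 − 0.0364) / 0.139 = 0.1026 / 0.139 ≈ 0.7381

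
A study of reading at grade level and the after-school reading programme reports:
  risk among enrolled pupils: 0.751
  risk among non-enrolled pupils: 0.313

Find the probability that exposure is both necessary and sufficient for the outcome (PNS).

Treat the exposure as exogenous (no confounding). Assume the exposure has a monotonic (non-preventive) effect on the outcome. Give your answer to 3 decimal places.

PNS ≈ 0.438

Let p₁ = 0.751, p₀ = 0.313.
Under exogeneity and monotonicity, PNS = p₁ − p₀.
PNS = 0.751 − 0.313 = 0.438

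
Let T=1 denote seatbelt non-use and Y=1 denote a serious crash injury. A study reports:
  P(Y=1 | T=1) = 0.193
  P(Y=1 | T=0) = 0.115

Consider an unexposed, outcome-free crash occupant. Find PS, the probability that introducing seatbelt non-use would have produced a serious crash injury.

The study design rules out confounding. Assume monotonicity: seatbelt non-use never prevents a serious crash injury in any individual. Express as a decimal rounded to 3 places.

Let p₁ = 0.193, p₀ = 0.115.
Under exogeneity and monotonicity, PS = (p₁ − p₀) / (1 − p₀).
PS = (0.193 − 0.115) / (1 − 0.115) = 0.078 / 0.885 ≈ 0.0881

PS ≈ 0.088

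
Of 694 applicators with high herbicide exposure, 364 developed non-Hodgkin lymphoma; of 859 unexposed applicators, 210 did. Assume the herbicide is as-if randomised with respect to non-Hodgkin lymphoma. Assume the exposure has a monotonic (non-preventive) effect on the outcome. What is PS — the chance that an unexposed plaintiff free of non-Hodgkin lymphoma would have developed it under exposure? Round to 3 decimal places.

p₁ = P(outcome | exposed) = 364/694 = 0.5245
p₀ = P(outcome | unexposed) = 210/859 = 0.24447
Under exogeneity and monotonicity, PS = (p₁ − p₀) / (1 − p₀).
PS = (0.5245 − 0.24447) / (1 − 0.24447) = 0.28003 / 0.75553 ≈ 0.3706

PS ≈ 0.371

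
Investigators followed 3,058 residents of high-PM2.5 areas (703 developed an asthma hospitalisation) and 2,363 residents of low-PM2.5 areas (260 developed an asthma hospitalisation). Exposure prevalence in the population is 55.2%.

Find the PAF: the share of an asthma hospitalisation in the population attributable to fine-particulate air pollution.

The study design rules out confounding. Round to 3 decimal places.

PAF ≈ 0.376

p₁ = P(outcome | exposed) = 703/3058 = 0.22989
p₀ = P(outcome | unexposed) = 260/2363 = 0.11003
Overall risk P(Y=1) = π·p₁ + (1−π)·p₀ = 0.552×0.22989 + 0.448×0.11003 = 0.17619.
Under exogeneity, PAF = [P(Y=1) − p₀] / P(Y=1).
PAF = (0.17619 − 0.11003) / 0.17619 ≈ 0.3755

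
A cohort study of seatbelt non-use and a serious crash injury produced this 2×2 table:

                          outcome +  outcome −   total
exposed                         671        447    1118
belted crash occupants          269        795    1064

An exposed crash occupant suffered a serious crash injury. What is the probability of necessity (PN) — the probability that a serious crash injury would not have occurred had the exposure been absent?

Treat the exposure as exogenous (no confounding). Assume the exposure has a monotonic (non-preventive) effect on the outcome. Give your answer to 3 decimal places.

PN ≈ 0.579

p₁ = P(outcome | exposed) = 671/1118 = 0.60018
p₀ = P(outcome | unexposed) = 269/1064 = 0.25282
Under exogeneity and monotonicity, PN = (p₁ − p₀)/p₁.
PN = (0.60018 − 0.25282) / 0.60018 ≈ 0.5788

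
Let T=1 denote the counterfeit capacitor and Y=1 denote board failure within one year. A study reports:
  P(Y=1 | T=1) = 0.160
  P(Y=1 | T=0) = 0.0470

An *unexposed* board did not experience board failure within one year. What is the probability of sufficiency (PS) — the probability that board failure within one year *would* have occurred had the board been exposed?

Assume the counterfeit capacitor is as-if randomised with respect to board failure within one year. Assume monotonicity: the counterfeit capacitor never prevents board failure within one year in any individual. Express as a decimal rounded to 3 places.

Let p₁ = 0.16, p₀ = 0.047.
Under exogeneity and monotonicity, PS = (p₁ − p₀) / (1 − p₀).
PS = (0.16 − 0.047) / (1 − 0.047) = 0.113 / 0.953 ≈ 0.1186

PS ≈ 0.119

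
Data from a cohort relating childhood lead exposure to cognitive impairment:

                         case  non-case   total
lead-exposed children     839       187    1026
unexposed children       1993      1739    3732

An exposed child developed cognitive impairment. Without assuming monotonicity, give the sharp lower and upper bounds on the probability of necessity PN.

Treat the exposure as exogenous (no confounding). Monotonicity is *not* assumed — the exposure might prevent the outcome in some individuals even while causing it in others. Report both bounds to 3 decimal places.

p₁ = P(outcome | exposed) = 839/1026 = 0.81774
p₀ = P(outcome | unexposed) = 1993/3732 = 0.53403
Under exogeneity alone the bounds on PN are max{0,(p₁−p₀)/p₁} ≤ PN ≤ min{1,(1−p₀)/p₁}.
  lower = (p₁ − p₀)/p₁ = 0.28371 / 0.81774 ≈ 0.3469
  upper = min{1, (1 − p₀)/p₁} = 0.46597 / 0.81774 ≈ 0.5698

0.347 ≤ PN ≤ 0.570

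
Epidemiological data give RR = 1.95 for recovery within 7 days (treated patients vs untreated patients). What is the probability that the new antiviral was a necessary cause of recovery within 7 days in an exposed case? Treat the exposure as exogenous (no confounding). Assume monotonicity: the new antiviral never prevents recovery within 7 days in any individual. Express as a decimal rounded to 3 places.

Under exogeneity and monotonicity, PN = (RR − 1) / RR = 1 − 1/RR.
PN = (1.95 − 1) / 1.95 = 0.95 / 1.95 ≈ 0.4872

PN ≈ 0.487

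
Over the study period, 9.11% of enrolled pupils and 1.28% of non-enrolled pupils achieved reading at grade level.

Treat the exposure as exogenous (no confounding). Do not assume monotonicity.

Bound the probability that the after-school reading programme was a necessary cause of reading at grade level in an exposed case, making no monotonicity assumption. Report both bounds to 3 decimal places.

0.859 ≤ PN ≤ 1.000

p₁ = 0.0911, p₀ = 0.0128.
Under exogeneity alone the bounds on PN are max{0,(p₁−p₀)/p₁} ≤ PN ≤ min{1,(1−p₀)/p₁}.
  lower = (p₁ − p₀)/p₁ = 0.0783 / 0.0911 ≈ 0.8595
  upper = min{1, (1 − p₀)/p₁} = 0.9872 / 0.0911 ≈ 10.8364 → capped at 1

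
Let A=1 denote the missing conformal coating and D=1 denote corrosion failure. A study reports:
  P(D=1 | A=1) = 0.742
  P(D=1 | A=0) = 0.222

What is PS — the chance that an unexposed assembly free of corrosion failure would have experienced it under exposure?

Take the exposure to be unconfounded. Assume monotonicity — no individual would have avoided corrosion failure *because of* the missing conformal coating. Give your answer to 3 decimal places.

PS ≈ 0.668

Let p₁ = 0.742, p₀ = 0.222.
Under exogeneity and monotonicity, PS = (p₁ − p₀) / (1 − p₀).
PS = (0.742 − 0.222) / (1 − 0.222) = 0.52 / 0.778 ≈ 0.6684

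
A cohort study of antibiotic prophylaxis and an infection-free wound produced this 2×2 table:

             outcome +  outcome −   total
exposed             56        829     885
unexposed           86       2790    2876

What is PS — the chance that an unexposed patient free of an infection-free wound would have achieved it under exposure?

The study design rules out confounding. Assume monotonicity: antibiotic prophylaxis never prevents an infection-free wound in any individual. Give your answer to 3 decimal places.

PS ≈ 0.034

p₁ = P(outcome | exposed) = 56/885 = 0.063277
p₀ = P(outcome | unexposed) = 86/2876 = 0.029903
Under exogeneity and monotonicity, PS = (p₁ − p₀)/(1 − p₀).
PS = (0.063277 − 0.029903) / 0.9701 ≈ 0.0344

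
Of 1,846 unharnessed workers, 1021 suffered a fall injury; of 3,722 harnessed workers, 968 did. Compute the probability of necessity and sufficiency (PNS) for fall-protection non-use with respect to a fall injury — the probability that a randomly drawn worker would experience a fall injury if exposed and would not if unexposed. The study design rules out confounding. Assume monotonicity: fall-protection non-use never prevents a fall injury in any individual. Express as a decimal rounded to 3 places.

p₁ = P(outcome | exposed) = 1021/1846 = 0.55309
p₀ = P(outcome | unexposed) = 968/3722 = 0.26008
Under exogeneity and monotonicity, PNS = p₁ − p₀.
PNS = 0.55309 − 0.26008 = 0.29301

PNS ≈ 0.293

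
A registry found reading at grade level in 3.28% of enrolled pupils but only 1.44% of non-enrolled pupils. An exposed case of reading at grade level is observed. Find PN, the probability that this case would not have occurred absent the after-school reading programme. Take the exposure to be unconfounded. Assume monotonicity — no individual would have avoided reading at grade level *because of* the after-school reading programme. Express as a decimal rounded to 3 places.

PN ≈ 0.561

p₁ = 0.0328, p₀ = 0.0144.
Under exogeneity and monotonicity, PN = (p₁ − p₀) / p₁.
PN = (0.0328 − 0.0144) / 0.0328 = 0.0184 / 0.0328 ≈ 0.5610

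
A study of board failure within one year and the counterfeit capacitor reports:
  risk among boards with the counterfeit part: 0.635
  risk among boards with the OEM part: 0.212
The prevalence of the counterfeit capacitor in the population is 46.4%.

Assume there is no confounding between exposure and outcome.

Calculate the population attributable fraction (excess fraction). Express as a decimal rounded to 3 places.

PAF ≈ 0.481

Let p₁ = 0.635, p₀ = 0.212.
Overall risk P(Y=1) = π·p₁ + (1−π)·p₀ = 0.464×0.635 + 0.536×0.212 = 0.40827.
Under exogeneity, PAF = [P(Y=1) − p₀] / P(Y=1).
PAF = (0.40827 − 0.212) / 0.40827 ≈ 0.4807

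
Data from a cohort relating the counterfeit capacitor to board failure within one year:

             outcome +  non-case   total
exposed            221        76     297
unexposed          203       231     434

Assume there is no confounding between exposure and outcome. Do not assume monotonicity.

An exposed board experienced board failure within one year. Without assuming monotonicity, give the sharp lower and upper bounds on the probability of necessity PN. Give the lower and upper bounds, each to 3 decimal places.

0.371 ≤ PN ≤ 0.715

p₁ = P(outcome | exposed) = 221/297 = 0.74411
p₀ = P(outcome | unexposed) = 203/434 = 0.46774
Under exogeneity alone the bounds on PN are max{0,(p₁−p₀)/p₁} ≤ PN ≤ min{1,(1−p₀)/p₁}.
  lower = (p₁ − p₀)/p₁ = 0.27637 / 0.74411 ≈ 0.3714
  upper = min{1, (1 − p₀)/p₁} = 0.53226 / 0.74411 ≈ 0.7153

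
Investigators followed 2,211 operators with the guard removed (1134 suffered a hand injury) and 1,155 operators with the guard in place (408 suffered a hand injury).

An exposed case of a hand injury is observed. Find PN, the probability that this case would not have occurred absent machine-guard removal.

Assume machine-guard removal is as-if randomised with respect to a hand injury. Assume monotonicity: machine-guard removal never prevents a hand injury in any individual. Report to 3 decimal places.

p₁ = P(outcome | exposed) = 1134/2211 = 0.51289
p₀ = P(outcome | unexposed) = 408/1155 = 0.35325
Under exogeneity and monotonicity, PN = (p₁ − p₀) / p₁.
PN = (0.51289 − 0.35325) / 0.51289 = 0.15964 / 0.51289 ≈ 0.3113

PN ≈ 0.311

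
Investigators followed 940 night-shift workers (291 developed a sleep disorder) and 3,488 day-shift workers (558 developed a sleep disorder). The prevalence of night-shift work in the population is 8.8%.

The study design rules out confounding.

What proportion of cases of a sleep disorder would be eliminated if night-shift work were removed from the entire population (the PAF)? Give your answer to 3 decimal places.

p₁ = P(outcome | exposed) = 291/940 = 0.30957
p₀ = P(outcome | unexposed) = 558/3488 = 0.15998
Overall risk P(Y=1) = π·p₁ + (1−π)·p₀ = 0.088×0.30957 + 0.912×0.15998 = 0.17314.
Under exogeneity, PAF = [P(Y=1) − p₀] / P(Y=1).
PAF = (0.17314 − 0.15998) / 0.17314 ≈ 0.0760

PAF ≈ 0.076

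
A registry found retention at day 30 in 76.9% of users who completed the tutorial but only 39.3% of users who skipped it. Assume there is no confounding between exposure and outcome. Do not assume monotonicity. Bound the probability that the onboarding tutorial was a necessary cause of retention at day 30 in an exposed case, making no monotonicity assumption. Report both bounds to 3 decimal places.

p₁ = 0.769, p₀ = 0.393.
Under exogeneity alone the bounds on PN are max{0,(p₁−p₀)/p₁} ≤ PN ≤ min{1,(1−p₀)/p₁}.
  lower = (p₁ − p₀)/p₁ = 0.376 / 0.769 ≈ 0.4889
  upper = min{1, (1 − p₀)/p₁} = 0.607 / 0.769 ≈ 0.7893

0.489 ≤ PN ≤ 0.789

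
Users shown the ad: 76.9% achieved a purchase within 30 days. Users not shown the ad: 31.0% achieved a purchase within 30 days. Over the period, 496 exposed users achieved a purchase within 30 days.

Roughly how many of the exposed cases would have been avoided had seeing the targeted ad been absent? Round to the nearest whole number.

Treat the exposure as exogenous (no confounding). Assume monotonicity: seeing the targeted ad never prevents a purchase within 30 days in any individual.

about 296 cases

p₁ = 0.769, p₀ = 0.31.
PN = (p₁ − p₀)/p₁ = (0.769 − 0.31) / 0.769 ≈ 0.59688.
Attributable cases ≈ PN × (exposed cases) = 0.59688 × 496 ≈ 296.05.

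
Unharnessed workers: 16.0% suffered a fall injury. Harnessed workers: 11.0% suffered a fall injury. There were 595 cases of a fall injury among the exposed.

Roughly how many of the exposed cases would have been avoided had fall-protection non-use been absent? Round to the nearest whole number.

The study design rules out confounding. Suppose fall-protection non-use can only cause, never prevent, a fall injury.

about 186 cases

p₁ = 0.16, p₀ = 0.11.
PN = (p₁ − p₀)/p₁ = (0.16 − 0.11) / 0.16 ≈ 0.31250.
Attributable cases ≈ PN × (exposed cases) = 0.31250 × 595 ≈ 185.94.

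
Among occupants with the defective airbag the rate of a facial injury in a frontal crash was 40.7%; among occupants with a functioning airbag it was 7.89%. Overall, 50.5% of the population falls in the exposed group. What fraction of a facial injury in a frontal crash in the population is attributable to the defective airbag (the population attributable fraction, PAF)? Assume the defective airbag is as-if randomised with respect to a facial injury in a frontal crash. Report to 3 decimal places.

PAF ≈ 0.677

p₁ = 0.407, p₀ = 0.0789.
Overall risk P(Y=1) = π·p₁ + (1−π)·p₀ = 0.505×0.407 + 0.495×0.0789 = 0.24459.
Under exogeneity, PAF = [P(Y=1) − p₀] / P(Y=1).
PAF = (0.24459 − 0.0789) / 0.24459 ≈ 0.6774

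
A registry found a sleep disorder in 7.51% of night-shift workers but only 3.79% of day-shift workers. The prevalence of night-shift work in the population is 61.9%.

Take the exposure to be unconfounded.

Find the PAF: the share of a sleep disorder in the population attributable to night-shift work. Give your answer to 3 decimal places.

p₁ = 0.0751, p₀ = 0.0379.
Overall risk P(Y=1) = π·p₁ + (1−π)·p₀ = 0.619×0.0751 + 0.381×0.0379 = 0.060927.
Under exogeneity, PAF = [P(Y=1) − p₀] / P(Y=1).
PAF = (0.060927 − 0.0379) / 0.060927 ≈ 0.3779

PAF ≈ 0.378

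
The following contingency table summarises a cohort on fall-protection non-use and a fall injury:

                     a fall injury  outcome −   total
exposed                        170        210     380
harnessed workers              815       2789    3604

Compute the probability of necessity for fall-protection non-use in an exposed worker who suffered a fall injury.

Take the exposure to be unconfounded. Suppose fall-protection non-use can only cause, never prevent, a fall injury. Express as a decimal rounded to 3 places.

p₁ = P(outcome | exposed) = 170/380 = 0.44737
p₀ = P(outcome | unexposed) = 815/3604 = 0.22614
Under exogeneity and monotonicity, PN = (p₁ − p₀) / p₁.
PN = (0.44737 − 0.22614) / 0.44737 = 0.22123 / 0.44737 ≈ 0.4945

PN ≈ 0.495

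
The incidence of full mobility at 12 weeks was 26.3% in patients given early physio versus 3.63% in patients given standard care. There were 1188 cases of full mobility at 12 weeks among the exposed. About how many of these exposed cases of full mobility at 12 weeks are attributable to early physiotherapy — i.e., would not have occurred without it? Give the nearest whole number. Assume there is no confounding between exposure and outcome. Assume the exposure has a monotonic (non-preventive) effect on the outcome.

p₁ = 0.263, p₀ = 0.0363.
PN = (p₁ − p₀)/p₁ = (0.263 − 0.0363) / 0.263 ≈ 0.86198.
Attributable cases ≈ PN × (exposed cases) = 0.86198 × 1188 ≈ 1024.03.

about 1024 cases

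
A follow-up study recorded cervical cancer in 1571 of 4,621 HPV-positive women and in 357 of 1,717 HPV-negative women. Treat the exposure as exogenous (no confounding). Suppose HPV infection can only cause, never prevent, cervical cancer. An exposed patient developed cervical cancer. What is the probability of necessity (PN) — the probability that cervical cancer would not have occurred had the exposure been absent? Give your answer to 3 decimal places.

PN ≈ 0.388

p₁ = P(outcome | exposed) = 1571/4621 = 0.33997
p₀ = P(outcome | unexposed) = 357/1717 = 0.20792
Under exogeneity and monotonicity, PN = (p₁ − p₀) / p₁.
PN = (0.33997 − 0.20792) / 0.33997 = 0.13205 / 0.33997 ≈ 0.3884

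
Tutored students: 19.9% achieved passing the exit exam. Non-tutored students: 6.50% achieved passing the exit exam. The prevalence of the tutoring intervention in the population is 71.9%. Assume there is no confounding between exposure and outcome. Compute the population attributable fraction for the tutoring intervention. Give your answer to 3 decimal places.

PAF ≈ 0.597

p₁ = 0.199, p₀ = 0.065.
Overall risk P(Y=1) = π·p₁ + (1−π)·p₀ = 0.719×0.199 + 0.281×0.065 = 0.16135.
Under exogeneity, PAF = [P(Y=1) − p₀] / P(Y=1).
PAF = (0.16135 − 0.065) / 0.16135 ≈ 0.5971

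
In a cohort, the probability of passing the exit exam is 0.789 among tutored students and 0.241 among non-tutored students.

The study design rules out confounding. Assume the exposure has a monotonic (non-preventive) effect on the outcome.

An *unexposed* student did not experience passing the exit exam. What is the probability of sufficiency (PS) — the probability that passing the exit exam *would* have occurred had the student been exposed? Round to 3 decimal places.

Let p₁ = 0.789, p₀ = 0.241.
Under exogeneity and monotonicity, PS = (p₁ − p₀) / (1 − p₀).
PS = (0.789 − 0.241) / (1 − 0.241) = 0.548 / 0.759 ≈ 0.7220

PS ≈ 0.722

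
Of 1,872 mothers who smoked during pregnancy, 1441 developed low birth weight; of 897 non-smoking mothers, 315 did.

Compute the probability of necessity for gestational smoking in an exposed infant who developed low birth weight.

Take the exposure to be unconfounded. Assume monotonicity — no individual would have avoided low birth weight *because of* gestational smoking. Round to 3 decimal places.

PN ≈ 0.544

p₁ = P(outcome | exposed) = 1441/1872 = 0.76976
p₀ = P(outcome | unexposed) = 315/897 = 0.35117
Under exogeneity and monotonicity, PN = (p₁ − p₀) / p₁.
PN = (0.76976 − 0.35117) / 0.76976 = 0.41859 / 0.76976 ≈ 0.5438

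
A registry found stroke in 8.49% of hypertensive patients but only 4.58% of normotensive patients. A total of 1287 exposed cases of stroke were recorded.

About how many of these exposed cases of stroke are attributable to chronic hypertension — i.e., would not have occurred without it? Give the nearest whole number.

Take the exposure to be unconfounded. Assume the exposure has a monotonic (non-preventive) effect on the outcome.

p₁ = 0.0849, p₀ = 0.0458.
PN = (p₁ − p₀)/p₁ = (0.0849 − 0.0458) / 0.0849 ≈ 0.46054.
Attributable cases ≈ PN × (exposed cases) = 0.46054 × 1287 ≈ 592.72.

about 593 cases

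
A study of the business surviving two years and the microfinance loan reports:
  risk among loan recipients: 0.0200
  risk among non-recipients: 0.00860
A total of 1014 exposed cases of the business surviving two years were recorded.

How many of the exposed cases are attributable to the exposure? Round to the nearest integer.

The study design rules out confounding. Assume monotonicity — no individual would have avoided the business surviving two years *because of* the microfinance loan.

Let p₁ = 0.02, p₀ = 0.0086.
PN = (p₁ − p₀)/p₁ = (0.02 − 0.0086) / 0.02 ≈ 0.57000.
Attributable cases ≈ PN × (exposed cases) = 0.57000 × 1014 ≈ 577.98.

about 578 cases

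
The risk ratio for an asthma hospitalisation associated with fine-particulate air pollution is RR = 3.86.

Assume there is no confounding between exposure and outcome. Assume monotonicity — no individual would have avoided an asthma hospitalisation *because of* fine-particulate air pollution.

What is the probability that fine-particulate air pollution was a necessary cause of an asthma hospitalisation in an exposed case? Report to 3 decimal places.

Under exogeneity and monotonicity, PN = (RR − 1) / RR = 1 − 1/RR.
PN = (3.86 − 1) / 3.86 = 2.86 / 3.86 ≈ 0.7409

PN ≈ 0.741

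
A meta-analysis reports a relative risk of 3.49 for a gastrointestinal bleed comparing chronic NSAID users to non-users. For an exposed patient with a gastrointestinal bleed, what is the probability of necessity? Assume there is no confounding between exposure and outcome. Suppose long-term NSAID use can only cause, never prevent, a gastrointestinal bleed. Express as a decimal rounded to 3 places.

PN ≈ 0.713

Under exogeneity and monotonicity, PN = (RR − 1) / RR = 1 − 1/RR.
PN = (3.49 − 1) / 3.49 = 2.49 / 3.49 ≈ 0.7135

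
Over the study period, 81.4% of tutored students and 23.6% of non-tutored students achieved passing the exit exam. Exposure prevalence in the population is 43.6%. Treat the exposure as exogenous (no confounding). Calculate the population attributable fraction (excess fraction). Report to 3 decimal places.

p₁ = 0.814, p₀ = 0.236.
Overall risk P(Y=1) = π·p₁ + (1−π)·p₀ = 0.436×0.814 + 0.564×0.236 = 0.48801.
Under exogeneity, PAF = [P(Y=1) − p₀] / P(Y=1).
PAF = (0.48801 − 0.236) / 0.48801 ≈ 0.5164

PAF ≈ 0.516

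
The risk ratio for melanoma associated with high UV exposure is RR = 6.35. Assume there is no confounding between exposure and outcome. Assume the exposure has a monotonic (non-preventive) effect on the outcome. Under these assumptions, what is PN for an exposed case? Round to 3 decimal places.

PN ≈ 0.843

Under exogeneity and monotonicity, PN = (RR − 1) / RR = 1 − 1/RR.
PN = (6.35 − 1) / 6.35 = 5.35 / 6.35 ≈ 0.8425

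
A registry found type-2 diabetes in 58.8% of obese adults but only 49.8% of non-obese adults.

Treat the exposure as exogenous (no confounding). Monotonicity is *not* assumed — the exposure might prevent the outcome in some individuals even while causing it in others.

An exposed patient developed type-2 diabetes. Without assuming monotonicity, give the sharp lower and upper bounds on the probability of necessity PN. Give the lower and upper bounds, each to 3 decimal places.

0.153 ≤ PN ≤ 0.854

p₁ = 0.588, p₀ = 0.498.
Under exogeneity alone the bounds on PN are max{0,(p₁−p₀)/p₁} ≤ PN ≤ min{1,(1−p₀)/p₁}.
  lower = (p₁ − p₀)/p₁ = 0.09 / 0.588 ≈ 0.1531
  upper = min{1, (1 − p₀)/p₁} = 0.502 / 0.588 ≈ 0.8537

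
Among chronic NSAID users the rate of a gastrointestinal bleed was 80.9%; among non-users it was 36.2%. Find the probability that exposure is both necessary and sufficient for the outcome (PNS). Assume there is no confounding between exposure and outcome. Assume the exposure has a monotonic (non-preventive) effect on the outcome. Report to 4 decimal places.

p₁ = 0.809, p₀ = 0.362.
Under exogeneity and monotonicity, PNS = p₁ − p₀.
PNS = 0.809 − 0.362 = 0.447

PNS ≈ 0.4470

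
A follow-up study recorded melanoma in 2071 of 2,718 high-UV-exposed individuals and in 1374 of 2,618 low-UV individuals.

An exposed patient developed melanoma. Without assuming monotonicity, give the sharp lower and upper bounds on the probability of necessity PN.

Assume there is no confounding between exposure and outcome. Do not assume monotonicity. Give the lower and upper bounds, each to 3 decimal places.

0.311 ≤ PN ≤ 0.624

p₁ = P(outcome | exposed) = 2071/2718 = 0.76196
p₀ = P(outcome | unexposed) = 1374/2618 = 0.52483
Under exogeneity alone the bounds on PN are max{0,(p₁−p₀)/p₁} ≤ PN ≤ min{1,(1−p₀)/p₁}.
  lower = (p₁ − p₀)/p₁ = 0.23713 / 0.76196 ≈ 0.3112
  upper = min{1, (1 − p₀)/p₁} = 0.47517 / 0.76196 ≈ 0.6236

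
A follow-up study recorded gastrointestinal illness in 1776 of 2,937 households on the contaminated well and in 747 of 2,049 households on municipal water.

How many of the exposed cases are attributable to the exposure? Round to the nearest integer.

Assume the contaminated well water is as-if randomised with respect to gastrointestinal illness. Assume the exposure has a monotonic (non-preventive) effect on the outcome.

about 705 cases

p₁ = P(outcome | exposed) = 1776/2937 = 0.6047
p₀ = P(outcome | unexposed) = 747/2049 = 0.36457
PN = (p₁ − p₀)/p₁ = (0.6047 − 0.36457) / 0.6047 ≈ 0.39711.
Attributable cases ≈ PN × (exposed cases) = 0.39711 × 1776 ≈ 705.26.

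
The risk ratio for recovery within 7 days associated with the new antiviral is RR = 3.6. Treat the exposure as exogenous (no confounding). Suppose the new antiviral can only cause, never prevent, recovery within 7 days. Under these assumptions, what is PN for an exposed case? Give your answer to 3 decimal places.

Under exogeneity and monotonicity, PN = (RR − 1) / RR = 1 − 1/RR.
PN = (3.6 − 1) / 3.6 = 2.6 / 3.6 ≈ 0.7222

PN ≈ 0.722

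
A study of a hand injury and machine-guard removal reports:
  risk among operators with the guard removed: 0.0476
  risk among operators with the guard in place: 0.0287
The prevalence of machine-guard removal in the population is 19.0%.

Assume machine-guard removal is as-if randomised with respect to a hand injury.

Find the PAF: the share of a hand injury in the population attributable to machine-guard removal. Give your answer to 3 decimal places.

Let p₁ = 0.0476, p₀ = 0.0287.
Overall risk P(Y=1) = π·p₁ + (1−π)·p₀ = 0.19×0.0476 + 0.81×0.0287 = 0.032291.
Under exogeneity, PAF = [P(Y=1) − p₀] / P(Y=1).
PAF = (0.032291 − 0.0287) / 0.032291 ≈ 0.1112

PAF ≈ 0.111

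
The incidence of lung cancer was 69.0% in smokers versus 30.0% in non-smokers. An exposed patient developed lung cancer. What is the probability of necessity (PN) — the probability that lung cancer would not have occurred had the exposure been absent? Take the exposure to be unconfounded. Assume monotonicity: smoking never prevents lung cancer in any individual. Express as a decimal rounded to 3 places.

PN ≈ 0.565

p₁ = 0.69, p₀ = 0.3.
Under exogeneity and monotonicity, PN = (p₁ − p₀) / p₁.
PN = (0.69 − 0.3) / 0.69 = 0.39 / 0.69 ≈ 0.5652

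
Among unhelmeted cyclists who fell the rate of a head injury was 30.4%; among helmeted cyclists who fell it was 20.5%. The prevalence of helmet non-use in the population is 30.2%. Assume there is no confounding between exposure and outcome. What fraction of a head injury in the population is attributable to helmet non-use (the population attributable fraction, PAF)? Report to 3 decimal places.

p₁ = 0.304, p₀ = 0.205.
Overall risk P(Y=1) = π·p₁ + (1−π)·p₀ = 0.302×0.304 + 0.698×0.205 = 0.2349.
Under exogeneity, PAF = [P(Y=1) − p₀] / P(Y=1).
PAF = (0.2349 − 0.205) / 0.2349 ≈ 0.1273

PAF ≈ 0.127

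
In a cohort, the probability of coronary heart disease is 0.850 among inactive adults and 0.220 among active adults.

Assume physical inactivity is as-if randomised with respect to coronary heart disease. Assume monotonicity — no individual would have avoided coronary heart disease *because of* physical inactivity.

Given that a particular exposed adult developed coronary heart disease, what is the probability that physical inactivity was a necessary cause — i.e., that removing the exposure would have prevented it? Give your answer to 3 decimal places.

PN ≈ 0.741

Let p₁ = 0.85, p₀ = 0.22.
Under exogeneity and monotonicity, PN = (p₁ − p₀) / p₁.
PN = (0.85 − 0.22) / 0.85 = 0.63 / 0.85 ≈ 0.7412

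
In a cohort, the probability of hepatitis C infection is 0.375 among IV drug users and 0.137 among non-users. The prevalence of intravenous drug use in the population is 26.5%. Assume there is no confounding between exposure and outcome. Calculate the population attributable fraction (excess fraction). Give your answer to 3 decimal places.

PAF ≈ 0.315

Let p₁ = 0.375, p₀ = 0.137.
Overall risk P(Y=1) = π·p₁ + (1−π)·p₀ = 0.265×0.375 + 0.735×0.137 = 0.20007.
Under exogeneity, PAF = [P(Y=1) − p₀] / P(Y=1).
PAF = (0.20007 − 0.137) / 0.20007 ≈ 0.3152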